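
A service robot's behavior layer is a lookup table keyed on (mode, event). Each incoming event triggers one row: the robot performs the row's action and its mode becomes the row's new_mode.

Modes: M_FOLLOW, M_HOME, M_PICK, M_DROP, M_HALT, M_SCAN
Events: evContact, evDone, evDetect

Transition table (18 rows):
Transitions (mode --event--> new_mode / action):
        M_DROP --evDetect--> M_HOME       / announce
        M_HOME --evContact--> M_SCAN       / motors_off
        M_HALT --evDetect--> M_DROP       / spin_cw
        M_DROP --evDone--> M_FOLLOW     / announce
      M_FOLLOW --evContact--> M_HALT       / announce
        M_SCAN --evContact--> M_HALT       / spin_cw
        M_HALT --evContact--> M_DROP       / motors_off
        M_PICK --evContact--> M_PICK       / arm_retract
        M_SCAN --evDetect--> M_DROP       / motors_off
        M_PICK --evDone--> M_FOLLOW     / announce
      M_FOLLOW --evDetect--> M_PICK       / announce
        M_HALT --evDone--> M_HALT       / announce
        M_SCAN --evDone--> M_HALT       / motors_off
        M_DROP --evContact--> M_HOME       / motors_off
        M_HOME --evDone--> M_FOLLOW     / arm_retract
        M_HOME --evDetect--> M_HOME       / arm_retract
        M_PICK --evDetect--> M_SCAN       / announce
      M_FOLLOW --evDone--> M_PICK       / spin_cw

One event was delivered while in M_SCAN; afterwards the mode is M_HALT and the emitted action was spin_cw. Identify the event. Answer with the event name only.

try evContact: (M_SCAN, evContact) → (M_HALT, spin_cw)  ← matches
try evDone: (M_SCAN, evDone) → (M_HALT, motors_off)
try evDetect: (M_SCAN, evDetect) → (M_DROP, motors_off)

evContact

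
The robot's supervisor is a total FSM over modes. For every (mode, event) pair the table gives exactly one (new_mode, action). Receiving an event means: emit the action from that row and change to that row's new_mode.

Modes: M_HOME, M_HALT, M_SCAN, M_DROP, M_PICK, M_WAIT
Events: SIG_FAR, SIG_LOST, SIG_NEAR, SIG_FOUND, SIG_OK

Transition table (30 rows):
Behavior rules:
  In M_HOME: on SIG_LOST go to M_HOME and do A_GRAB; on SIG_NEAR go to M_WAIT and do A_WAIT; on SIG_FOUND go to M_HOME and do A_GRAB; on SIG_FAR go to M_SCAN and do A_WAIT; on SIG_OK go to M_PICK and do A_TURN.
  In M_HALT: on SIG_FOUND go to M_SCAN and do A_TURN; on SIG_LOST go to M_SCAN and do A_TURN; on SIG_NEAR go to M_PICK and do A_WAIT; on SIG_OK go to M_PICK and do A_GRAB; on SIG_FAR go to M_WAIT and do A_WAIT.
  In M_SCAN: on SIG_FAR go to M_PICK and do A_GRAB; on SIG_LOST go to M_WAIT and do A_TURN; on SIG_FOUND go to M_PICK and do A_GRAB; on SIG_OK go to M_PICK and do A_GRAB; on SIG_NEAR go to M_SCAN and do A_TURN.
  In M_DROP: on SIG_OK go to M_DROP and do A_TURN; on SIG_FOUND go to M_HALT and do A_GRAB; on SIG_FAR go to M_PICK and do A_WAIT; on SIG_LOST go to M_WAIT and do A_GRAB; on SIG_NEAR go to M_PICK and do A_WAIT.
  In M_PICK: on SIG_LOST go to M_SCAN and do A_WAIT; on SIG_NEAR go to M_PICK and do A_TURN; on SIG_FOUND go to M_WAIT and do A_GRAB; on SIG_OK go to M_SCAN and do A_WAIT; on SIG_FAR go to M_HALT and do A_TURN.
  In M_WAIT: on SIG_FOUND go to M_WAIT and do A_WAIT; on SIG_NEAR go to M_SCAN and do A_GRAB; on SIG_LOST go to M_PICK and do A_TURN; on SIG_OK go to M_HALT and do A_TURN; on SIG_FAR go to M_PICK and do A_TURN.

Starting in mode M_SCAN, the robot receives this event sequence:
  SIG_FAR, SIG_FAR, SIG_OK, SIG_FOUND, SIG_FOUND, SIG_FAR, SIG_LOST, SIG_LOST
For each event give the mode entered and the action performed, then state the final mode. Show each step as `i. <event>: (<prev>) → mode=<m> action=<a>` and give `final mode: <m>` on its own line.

final mode: M_WAIT

1. SIG_FAR: (M_SCAN) → mode=M_PICK action=A_GRAB
2. SIG_FAR: (M_PICK) → mode=M_HALT action=A_TURN
3. SIG_OK: (M_HALT) → mode=M_PICK action=A_GRAB
4. SIG_FOUND: (M_PICK) → mode=M_WAIT action=A_GRAB
5. SIG_FOUND: (M_WAIT) → mode=M_WAIT action=A_WAIT
6. SIG_FAR: (M_WAIT) → mode=M_PICK action=A_TURN
7. SIG_LOST: (M_PICK) → mode=M_SCAN action=A_WAIT
8. SIG_LOST: (M_SCAN) → mode=M_WAIT action=A_TURN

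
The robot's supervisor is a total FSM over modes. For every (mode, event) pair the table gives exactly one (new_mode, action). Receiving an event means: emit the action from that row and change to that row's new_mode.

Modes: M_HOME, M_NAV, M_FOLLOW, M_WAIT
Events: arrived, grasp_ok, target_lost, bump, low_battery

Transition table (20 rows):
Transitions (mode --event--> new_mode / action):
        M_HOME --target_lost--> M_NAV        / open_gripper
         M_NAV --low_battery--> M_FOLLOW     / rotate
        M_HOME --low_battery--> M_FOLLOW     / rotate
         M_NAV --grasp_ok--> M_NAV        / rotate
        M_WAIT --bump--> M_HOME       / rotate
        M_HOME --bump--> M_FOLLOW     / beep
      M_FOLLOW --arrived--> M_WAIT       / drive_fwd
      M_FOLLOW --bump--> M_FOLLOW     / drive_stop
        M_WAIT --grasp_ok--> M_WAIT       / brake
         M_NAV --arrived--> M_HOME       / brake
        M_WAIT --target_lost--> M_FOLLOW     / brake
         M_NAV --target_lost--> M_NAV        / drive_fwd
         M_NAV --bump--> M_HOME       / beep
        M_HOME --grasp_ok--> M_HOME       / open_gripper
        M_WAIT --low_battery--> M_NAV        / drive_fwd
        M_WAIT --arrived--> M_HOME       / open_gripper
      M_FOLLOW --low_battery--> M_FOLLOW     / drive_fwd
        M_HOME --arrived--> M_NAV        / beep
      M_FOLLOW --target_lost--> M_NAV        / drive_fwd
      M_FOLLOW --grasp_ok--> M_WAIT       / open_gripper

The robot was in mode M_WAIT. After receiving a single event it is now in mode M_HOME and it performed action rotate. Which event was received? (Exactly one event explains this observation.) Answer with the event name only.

try arrived: (M_WAIT, arrived) → (M_HOME, open_gripper)
try grasp_ok: (M_WAIT, grasp_ok) → (M_WAIT, brake)
try target_lost: (M_WAIT, target_lost) → (M_FOLLOW, brake)
try bump: (M_WAIT, bump) → (M_HOME, rotate)  ← matches
try low_battery: (M_WAIT, low_battery) → (M_NAV, drive_fwd)

bump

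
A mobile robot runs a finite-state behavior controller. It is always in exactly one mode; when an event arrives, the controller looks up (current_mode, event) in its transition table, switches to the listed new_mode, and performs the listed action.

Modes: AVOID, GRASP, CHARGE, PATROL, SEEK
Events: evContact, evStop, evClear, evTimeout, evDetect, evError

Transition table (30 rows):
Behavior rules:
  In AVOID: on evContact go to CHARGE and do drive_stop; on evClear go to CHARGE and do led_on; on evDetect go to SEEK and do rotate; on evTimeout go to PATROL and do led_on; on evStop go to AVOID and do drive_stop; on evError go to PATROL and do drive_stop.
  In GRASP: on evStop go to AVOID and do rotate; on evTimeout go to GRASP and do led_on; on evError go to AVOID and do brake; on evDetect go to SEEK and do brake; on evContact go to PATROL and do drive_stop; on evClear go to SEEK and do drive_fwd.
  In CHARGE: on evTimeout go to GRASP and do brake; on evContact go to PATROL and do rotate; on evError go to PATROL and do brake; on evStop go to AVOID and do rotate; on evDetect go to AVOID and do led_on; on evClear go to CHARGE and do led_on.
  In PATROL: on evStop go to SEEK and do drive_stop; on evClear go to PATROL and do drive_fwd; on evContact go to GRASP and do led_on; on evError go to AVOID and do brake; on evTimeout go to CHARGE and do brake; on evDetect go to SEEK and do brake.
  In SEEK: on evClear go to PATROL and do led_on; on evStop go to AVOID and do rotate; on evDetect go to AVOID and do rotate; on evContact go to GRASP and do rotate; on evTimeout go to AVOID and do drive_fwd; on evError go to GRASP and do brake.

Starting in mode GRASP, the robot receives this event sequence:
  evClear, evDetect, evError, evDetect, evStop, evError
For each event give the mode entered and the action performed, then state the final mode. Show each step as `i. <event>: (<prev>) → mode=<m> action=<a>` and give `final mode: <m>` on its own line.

final mode: PATROL

1. evClear: (GRASP) → mode=SEEK action=drive_fwd
2. evDetect: (SEEK) → mode=AVOID action=rotate
3. evError: (AVOID) → mode=PATROL action=drive_stop
4. evDetect: (PATROL) → mode=SEEK action=brake
5. evStop: (SEEK) → mode=AVOID action=rotate
6. evError: (AVOID) → mode=PATROL action=drive_stop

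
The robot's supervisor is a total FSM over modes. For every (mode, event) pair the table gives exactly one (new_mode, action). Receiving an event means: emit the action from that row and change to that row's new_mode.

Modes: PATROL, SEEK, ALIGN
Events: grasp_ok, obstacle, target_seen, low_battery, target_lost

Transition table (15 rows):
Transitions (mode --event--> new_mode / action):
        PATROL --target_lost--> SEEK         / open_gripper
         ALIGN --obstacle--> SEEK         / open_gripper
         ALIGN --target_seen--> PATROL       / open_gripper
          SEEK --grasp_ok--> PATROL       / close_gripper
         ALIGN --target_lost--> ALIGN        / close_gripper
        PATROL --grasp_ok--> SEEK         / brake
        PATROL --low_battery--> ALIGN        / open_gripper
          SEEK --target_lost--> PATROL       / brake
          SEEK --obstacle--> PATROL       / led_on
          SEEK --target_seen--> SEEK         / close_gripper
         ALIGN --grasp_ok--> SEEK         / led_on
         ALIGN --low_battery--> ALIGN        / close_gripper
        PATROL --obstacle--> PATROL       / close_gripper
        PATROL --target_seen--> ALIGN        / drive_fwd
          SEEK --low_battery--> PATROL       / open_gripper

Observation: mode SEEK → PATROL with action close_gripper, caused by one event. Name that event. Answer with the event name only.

grasp_ok

try grasp_ok: (SEEK, grasp_ok) → (PATROL, close_gripper)  ← matches
try obstacle: (SEEK, obstacle) → (PATROL, led_on)
try target_seen: (SEEK, target_seen) → (SEEK, close_gripper)
try low_battery: (SEEK, low_battery) → (PATROL, open_gripper)
try target_lost: (SEEK, target_lost) → (PATROL, brake)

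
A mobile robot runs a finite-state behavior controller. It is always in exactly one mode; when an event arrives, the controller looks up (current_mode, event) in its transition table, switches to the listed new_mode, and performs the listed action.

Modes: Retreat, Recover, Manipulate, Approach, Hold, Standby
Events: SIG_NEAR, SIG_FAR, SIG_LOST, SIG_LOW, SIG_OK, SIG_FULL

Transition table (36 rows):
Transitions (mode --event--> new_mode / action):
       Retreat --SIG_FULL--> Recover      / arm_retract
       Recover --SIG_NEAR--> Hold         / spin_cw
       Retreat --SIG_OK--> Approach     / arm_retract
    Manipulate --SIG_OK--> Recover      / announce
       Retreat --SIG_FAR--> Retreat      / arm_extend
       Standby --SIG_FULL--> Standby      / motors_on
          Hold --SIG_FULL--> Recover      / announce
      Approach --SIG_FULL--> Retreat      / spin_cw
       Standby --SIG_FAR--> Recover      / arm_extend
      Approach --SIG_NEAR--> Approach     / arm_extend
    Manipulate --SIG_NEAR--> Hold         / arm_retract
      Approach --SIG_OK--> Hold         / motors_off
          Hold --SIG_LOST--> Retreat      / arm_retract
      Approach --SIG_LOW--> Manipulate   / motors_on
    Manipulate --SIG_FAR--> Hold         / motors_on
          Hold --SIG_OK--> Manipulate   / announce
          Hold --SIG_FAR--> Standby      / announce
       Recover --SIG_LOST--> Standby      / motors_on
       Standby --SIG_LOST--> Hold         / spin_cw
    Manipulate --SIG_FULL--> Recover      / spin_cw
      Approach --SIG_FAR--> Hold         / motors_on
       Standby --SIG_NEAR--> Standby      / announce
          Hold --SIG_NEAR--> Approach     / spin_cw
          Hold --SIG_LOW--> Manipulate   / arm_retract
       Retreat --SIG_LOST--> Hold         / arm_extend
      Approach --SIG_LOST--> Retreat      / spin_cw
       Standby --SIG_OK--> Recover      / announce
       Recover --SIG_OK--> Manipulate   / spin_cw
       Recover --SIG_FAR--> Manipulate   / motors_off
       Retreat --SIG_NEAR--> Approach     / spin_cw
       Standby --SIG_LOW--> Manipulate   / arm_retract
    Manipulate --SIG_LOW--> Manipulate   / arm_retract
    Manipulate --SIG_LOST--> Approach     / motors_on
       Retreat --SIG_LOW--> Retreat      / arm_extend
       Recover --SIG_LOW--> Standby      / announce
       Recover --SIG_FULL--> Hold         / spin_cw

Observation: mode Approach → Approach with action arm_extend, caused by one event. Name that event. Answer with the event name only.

SIG_NEAR

try SIG_NEAR: (Approach, SIG_NEAR) → (Approach, arm_extend)  ← matches
try SIG_FAR: (Approach, SIG_FAR) → (Hold, motors_on)
try SIG_LOST: (Approach, SIG_LOST) → (Retreat, spin_cw)
try SIG_LOW: (Approach, SIG_LOW) → (Manipulate, motors_on)
try SIG_OK: (Approach, SIG_OK) → (Hold, motors_off)
try SIG_FULL: (Approach, SIG_FULL) → (Retreat, spin_cw)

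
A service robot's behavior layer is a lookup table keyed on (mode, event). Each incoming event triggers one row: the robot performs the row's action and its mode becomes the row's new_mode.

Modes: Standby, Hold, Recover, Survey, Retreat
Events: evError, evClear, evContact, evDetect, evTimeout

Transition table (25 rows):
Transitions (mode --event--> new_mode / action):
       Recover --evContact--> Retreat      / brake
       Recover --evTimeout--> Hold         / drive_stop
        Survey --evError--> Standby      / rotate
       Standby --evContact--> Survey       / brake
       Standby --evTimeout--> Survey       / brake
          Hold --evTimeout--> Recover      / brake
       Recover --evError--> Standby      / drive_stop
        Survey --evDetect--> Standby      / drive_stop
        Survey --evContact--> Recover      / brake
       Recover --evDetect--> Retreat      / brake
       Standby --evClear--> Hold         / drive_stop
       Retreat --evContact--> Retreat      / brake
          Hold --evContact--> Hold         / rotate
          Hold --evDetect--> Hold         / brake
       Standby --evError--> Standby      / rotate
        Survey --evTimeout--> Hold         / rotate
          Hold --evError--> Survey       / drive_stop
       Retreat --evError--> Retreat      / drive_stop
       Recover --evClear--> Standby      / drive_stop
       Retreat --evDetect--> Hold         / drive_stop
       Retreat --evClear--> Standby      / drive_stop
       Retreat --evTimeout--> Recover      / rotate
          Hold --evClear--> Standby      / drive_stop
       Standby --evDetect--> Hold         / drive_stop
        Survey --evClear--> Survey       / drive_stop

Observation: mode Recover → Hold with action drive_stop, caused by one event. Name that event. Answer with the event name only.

try evError: (Recover, evError) → (Standby, drive_stop)
try evClear: (Recover, evClear) → (Standby, drive_stop)
try evContact: (Recover, evContact) → (Retreat, brake)
try evDetect: (Recover, evDetect) → (Retreat, brake)
try evTimeout: (Recover, evTimeout) → (Hold, drive_stop)  ← matches

evTimeout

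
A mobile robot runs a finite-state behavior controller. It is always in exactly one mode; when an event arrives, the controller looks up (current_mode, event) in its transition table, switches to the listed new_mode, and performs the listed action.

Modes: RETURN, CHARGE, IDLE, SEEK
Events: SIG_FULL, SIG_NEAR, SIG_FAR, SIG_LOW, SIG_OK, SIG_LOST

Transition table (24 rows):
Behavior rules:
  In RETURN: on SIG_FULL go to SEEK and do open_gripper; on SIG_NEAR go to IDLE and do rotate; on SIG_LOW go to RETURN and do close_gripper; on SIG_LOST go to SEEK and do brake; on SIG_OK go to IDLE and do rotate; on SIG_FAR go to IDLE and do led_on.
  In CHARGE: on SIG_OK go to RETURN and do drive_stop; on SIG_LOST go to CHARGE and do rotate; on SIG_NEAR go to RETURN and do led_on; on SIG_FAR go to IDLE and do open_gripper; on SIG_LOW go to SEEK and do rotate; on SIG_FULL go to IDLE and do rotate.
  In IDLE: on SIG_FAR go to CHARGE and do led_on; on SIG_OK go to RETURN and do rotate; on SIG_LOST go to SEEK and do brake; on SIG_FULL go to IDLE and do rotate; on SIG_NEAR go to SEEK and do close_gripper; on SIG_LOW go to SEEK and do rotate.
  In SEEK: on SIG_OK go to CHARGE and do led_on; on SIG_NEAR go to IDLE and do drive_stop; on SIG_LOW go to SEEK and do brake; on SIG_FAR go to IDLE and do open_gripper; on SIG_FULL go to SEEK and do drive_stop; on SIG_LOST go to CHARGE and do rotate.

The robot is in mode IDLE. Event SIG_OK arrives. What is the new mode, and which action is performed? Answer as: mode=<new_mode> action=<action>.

current mode = IDLE; filter table to that mode:
  (IDLE, SIG_FAR) → (CHARGE, led_on)
  (IDLE, SIG_OK) → (RETURN, rotate)  ← event matches
  (IDLE, SIG_LOST) → (SEEK, brake)
  (IDLE, SIG_FULL) → (IDLE, rotate)
  (IDLE, SIG_NEAR) → (SEEK, close_gripper)
  (IDLE, SIG_LOW) → (SEEK, rotate)
event = SIG_OK selects (RETURN, rotate)

mode=RETURN action=rotate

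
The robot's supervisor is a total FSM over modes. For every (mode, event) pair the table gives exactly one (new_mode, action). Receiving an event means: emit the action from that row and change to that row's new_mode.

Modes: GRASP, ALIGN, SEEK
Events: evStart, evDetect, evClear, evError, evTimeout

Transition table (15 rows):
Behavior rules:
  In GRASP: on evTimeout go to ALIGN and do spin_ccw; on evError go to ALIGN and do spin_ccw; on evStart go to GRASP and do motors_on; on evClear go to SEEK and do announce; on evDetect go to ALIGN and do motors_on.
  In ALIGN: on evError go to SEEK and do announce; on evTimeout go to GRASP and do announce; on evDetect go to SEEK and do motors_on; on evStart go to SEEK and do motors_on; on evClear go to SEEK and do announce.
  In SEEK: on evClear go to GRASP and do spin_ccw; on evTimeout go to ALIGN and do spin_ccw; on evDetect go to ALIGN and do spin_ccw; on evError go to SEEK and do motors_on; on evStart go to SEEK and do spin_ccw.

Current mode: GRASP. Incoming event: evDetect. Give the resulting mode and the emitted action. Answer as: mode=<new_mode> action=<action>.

mode=ALIGN action=motors_on

current mode = GRASP; filter table to that mode:
  (GRASP, evTimeout) → (ALIGN, spin_ccw)
  (GRASP, evError) → (ALIGN, spin_ccw)
  (GRASP, evStart) → (GRASP, motors_on)
  (GRASP, evClear) → (SEEK, announce)
  (GRASP, evDetect) → (ALIGN, motors_on)  ← event matches
event = evDetect selects (ALIGN, motors_on)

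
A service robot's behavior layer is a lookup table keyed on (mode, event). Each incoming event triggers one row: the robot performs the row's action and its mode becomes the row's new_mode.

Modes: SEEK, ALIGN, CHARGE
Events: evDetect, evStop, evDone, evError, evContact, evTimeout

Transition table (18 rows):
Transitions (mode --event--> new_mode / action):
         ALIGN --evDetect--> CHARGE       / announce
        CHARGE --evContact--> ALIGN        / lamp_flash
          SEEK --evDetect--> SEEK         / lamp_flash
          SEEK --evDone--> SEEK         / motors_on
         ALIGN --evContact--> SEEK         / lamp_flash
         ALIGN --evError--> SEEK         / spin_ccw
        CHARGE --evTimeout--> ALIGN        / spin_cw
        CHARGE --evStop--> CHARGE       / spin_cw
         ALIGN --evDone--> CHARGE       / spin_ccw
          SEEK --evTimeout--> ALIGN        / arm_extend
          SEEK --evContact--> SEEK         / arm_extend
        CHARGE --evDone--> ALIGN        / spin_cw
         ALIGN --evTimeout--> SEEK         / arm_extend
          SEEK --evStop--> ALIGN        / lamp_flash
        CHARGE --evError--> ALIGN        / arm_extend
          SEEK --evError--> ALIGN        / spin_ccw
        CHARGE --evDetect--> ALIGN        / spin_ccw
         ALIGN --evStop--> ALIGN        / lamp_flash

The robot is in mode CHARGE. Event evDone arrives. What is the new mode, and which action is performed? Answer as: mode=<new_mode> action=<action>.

current mode = CHARGE; filter table to that mode:
  (CHARGE, evContact) → (ALIGN, lamp_flash)
  (CHARGE, evTimeout) → (ALIGN, spin_cw)
  (CHARGE, evStop) → (CHARGE, spin_cw)
  (CHARGE, evDone) → (ALIGN, spin_cw)  ← event matches
  (CHARGE, evError) → (ALIGN, arm_extend)
  (CHARGE, evDetect) → (ALIGN, spin_ccw)
event = evDone selects (ALIGN, spin_cw)

mode=ALIGN action=spin_cw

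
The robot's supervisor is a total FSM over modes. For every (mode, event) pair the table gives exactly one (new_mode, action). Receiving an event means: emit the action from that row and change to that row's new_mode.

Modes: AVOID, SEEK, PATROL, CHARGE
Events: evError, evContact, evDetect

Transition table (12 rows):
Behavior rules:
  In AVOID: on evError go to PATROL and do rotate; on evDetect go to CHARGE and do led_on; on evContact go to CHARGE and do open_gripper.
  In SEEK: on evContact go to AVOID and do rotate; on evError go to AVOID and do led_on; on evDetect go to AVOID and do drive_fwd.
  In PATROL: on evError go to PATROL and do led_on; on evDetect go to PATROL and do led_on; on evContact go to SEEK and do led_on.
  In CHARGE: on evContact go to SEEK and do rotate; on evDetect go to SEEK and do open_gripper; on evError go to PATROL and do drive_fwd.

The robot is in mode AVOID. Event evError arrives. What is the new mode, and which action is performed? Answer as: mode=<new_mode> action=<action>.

mode=PATROL action=rotate

current mode = AVOID; filter table to that mode:
  (AVOID, evError) → (PATROL, rotate)  ← event matches
  (AVOID, evDetect) → (CHARGE, led_on)
  (AVOID, evContact) → (CHARGE, open_gripper)
event = evError selects (PATROL, rotate)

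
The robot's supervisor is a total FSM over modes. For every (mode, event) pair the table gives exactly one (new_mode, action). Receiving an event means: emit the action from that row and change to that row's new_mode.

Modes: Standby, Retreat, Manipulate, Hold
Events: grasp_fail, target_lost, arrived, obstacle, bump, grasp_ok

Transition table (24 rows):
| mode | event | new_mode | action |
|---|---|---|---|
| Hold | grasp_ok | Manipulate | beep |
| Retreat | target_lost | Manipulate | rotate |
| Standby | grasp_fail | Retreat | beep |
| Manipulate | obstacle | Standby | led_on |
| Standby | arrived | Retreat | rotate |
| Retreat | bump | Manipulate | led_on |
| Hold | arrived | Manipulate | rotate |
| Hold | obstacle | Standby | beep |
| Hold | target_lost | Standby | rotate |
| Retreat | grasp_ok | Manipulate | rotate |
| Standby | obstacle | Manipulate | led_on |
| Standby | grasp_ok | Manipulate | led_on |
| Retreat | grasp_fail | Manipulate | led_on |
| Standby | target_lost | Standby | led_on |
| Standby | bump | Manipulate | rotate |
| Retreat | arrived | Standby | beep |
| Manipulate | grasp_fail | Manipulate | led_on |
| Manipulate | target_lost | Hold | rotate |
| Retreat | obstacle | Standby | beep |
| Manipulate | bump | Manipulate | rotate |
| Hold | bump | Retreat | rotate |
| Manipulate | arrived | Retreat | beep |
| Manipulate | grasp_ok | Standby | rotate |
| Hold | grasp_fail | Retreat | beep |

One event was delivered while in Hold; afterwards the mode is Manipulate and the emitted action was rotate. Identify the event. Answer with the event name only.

arrived

try grasp_fail: (Hold, grasp_fail) → (Retreat, beep)
try target_lost: (Hold, target_lost) → (Standby, rotate)
try arrived: (Hold, arrived) → (Manipulate, rotate)  ← matches
try obstacle: (Hold, obstacle) → (Standby, beep)
try bump: (Hold, bump) → (Retreat, rotate)
try grasp_ok: (Hold, grasp_ok) → (Manipulate, beep)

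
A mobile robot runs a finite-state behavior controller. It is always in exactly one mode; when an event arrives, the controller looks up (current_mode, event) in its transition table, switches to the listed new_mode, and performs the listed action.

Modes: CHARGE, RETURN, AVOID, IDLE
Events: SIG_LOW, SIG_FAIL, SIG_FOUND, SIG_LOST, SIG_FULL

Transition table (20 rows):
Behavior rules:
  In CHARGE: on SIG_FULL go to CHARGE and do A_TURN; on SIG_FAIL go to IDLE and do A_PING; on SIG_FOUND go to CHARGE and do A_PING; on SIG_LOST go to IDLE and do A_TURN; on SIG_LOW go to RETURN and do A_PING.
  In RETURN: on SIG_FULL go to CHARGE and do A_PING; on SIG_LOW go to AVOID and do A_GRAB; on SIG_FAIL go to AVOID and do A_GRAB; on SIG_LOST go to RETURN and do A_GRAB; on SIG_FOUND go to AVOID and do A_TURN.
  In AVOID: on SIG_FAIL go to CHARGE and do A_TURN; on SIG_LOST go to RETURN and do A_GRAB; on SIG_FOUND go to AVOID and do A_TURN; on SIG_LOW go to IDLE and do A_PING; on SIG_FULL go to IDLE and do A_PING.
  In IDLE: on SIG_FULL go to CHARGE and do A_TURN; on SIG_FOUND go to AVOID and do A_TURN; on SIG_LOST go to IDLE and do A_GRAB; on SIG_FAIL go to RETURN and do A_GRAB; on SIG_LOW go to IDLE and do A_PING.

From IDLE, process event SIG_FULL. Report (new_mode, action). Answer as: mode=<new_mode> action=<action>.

mode=CHARGE action=A_TURN

current mode = IDLE; filter table to that mode:
  (IDLE, SIG_FULL) → (CHARGE, A_TURN)  ← event matches
  (IDLE, SIG_FOUND) → (AVOID, A_TURN)
  (IDLE, SIG_LOST) → (IDLE, A_GRAB)
  (IDLE, SIG_FAIL) → (RETURN, A_GRAB)
  (IDLE, SIG_LOW) → (IDLE, A_PING)
event = SIG_FULL selects (CHARGE, A_TURN)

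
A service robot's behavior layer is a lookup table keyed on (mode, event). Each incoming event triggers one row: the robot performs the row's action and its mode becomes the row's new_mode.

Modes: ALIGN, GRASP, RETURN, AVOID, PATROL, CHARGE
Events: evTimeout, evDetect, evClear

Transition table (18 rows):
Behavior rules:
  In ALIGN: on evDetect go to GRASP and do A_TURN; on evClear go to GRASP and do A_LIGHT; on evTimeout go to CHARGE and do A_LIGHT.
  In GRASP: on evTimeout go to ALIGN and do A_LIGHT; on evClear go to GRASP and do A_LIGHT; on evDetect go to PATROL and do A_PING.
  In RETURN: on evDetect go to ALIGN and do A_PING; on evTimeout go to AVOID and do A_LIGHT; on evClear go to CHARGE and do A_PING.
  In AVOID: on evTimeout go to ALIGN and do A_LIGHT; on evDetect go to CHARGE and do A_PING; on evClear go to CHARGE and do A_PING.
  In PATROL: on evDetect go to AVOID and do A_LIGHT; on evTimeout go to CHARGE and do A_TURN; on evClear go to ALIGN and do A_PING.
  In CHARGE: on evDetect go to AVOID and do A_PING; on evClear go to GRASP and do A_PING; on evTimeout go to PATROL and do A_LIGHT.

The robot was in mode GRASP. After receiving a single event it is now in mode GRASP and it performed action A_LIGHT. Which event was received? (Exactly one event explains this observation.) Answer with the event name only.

evClear

try evTimeout: (GRASP, evTimeout) → (ALIGN, A_LIGHT)
try evDetect: (GRASP, evDetect) → (PATROL, A_PING)
try evClear: (GRASP, evClear) → (GRASP, A_LIGHT)  ← matches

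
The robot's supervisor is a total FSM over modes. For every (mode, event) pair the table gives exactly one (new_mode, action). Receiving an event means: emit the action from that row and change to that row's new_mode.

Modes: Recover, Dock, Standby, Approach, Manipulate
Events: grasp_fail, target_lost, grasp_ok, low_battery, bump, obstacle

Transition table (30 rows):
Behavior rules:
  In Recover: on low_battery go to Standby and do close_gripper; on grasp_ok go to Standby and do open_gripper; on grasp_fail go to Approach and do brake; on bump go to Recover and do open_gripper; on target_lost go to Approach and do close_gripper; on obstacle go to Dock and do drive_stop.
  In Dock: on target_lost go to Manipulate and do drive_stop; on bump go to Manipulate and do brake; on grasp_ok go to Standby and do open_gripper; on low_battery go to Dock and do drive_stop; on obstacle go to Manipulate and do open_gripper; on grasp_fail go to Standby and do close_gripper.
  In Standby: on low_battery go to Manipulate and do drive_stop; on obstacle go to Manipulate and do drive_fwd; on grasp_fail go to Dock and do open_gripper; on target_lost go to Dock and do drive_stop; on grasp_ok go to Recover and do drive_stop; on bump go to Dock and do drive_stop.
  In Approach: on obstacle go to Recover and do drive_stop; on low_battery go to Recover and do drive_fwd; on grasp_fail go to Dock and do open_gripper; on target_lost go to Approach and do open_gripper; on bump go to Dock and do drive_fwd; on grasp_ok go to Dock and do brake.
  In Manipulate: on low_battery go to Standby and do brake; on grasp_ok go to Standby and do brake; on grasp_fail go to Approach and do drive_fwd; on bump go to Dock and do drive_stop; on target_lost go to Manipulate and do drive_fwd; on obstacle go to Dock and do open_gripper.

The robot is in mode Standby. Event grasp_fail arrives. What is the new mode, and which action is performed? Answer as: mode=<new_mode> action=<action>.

mode=Dock action=open_gripper

current mode = Standby; filter table to that mode:
  (Standby, low_battery) → (Manipulate, drive_stop)
  (Standby, obstacle) → (Manipulate, drive_fwd)
  (Standby, grasp_fail) → (Dock, open_gripper)  ← event matches
  (Standby, target_lost) → (Dock, drive_stop)
  (Standby, grasp_ok) → (Recover, drive_stop)
  (Standby, bump) → (Dock, drive_stop)
event = grasp_fail selects (Dock, open_gripper)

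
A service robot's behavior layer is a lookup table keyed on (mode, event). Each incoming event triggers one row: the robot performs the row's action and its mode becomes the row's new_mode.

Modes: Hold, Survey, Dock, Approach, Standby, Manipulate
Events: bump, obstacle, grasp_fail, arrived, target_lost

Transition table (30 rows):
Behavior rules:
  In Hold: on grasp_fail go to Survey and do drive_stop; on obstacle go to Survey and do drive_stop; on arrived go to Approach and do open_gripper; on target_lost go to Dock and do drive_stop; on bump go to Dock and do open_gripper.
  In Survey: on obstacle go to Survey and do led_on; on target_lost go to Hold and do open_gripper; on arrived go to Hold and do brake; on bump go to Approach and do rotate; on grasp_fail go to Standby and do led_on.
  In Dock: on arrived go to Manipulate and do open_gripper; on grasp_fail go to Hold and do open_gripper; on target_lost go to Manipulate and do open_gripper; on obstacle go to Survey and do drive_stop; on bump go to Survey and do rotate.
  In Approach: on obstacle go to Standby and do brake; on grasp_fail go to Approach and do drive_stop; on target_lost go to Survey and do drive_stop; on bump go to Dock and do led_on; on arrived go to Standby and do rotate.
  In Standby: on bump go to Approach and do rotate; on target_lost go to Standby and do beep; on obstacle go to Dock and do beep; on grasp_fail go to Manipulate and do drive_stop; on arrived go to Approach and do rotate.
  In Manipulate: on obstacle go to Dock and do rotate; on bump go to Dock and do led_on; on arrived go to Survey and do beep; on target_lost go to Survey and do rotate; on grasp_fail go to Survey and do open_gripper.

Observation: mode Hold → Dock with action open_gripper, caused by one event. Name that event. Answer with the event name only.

try bump: (Hold, bump) → (Dock, open_gripper)  ← matches
try obstacle: (Hold, obstacle) → (Survey, drive_stop)
try grasp_fail: (Hold, grasp_fail) → (Survey, drive_stop)
try arrived: (Hold, arrived) → (Approach, open_gripper)
try target_lost: (Hold, target_lost) → (Dock, drive_stop)

bump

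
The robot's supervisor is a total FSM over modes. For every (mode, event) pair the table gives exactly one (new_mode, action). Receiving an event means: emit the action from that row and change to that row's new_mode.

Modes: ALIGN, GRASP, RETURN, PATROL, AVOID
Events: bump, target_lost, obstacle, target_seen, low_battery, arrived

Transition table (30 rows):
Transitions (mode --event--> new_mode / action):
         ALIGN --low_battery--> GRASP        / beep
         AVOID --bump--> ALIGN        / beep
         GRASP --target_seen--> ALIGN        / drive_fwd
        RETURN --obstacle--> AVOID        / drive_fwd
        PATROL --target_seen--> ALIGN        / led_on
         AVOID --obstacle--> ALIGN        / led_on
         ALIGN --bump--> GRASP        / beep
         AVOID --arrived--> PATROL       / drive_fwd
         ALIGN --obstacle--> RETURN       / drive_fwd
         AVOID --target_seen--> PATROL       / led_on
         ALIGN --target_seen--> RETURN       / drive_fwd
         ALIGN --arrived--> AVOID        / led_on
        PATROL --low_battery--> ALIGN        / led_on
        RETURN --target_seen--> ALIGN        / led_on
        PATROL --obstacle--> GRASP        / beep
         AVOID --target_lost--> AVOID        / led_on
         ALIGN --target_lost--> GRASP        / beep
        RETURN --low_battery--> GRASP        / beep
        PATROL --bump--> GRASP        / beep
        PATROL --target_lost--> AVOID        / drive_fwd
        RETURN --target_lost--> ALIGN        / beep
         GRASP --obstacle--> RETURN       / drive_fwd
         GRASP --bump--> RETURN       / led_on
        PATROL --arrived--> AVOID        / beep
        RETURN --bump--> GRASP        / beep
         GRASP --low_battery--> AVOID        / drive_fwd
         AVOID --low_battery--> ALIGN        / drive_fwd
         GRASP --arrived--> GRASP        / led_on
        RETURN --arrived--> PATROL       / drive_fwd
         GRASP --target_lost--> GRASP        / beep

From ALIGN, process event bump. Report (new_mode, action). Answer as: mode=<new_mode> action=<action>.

mode=GRASP action=beep

current mode = ALIGN; filter table to that mode:
  (ALIGN, low_battery) → (GRASP, beep)
  (ALIGN, bump) → (GRASP, beep)  ← event matches
  (ALIGN, obstacle) → (RETURN, drive_fwd)
  (ALIGN, target_seen) → (RETURN, drive_fwd)
  (ALIGN, arrived) → (AVOID, led_on)
  (ALIGN, target_lost) → (GRASP, beep)
event = bump selects (GRASP, beep)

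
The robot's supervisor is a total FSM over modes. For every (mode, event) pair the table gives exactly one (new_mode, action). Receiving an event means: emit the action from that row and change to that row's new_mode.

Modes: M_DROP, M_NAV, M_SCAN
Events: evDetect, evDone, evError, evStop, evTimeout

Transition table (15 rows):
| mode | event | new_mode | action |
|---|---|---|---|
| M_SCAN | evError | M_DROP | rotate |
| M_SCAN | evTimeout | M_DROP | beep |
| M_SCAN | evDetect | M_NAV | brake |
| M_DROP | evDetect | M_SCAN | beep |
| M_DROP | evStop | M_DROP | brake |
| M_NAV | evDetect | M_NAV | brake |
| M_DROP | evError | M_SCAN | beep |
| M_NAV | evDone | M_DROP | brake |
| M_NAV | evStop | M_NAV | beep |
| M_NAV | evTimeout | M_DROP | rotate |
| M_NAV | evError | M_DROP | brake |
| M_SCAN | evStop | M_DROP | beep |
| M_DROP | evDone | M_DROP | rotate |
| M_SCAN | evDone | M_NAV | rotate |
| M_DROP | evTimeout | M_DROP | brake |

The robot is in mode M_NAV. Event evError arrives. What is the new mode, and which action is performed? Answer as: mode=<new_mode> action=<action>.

current mode = M_NAV; filter table to that mode:
  (M_NAV, evDetect) → (M_NAV, brake)
  (M_NAV, evDone) → (M_DROP, brake)
  (M_NAV, evStop) → (M_NAV, beep)
  (M_NAV, evTimeout) → (M_DROP, rotate)
  (M_NAV, evError) → (M_DROP, brake)  ← event matches
event = evError selects (M_DROP, brake)

mode=M_DROP action=brake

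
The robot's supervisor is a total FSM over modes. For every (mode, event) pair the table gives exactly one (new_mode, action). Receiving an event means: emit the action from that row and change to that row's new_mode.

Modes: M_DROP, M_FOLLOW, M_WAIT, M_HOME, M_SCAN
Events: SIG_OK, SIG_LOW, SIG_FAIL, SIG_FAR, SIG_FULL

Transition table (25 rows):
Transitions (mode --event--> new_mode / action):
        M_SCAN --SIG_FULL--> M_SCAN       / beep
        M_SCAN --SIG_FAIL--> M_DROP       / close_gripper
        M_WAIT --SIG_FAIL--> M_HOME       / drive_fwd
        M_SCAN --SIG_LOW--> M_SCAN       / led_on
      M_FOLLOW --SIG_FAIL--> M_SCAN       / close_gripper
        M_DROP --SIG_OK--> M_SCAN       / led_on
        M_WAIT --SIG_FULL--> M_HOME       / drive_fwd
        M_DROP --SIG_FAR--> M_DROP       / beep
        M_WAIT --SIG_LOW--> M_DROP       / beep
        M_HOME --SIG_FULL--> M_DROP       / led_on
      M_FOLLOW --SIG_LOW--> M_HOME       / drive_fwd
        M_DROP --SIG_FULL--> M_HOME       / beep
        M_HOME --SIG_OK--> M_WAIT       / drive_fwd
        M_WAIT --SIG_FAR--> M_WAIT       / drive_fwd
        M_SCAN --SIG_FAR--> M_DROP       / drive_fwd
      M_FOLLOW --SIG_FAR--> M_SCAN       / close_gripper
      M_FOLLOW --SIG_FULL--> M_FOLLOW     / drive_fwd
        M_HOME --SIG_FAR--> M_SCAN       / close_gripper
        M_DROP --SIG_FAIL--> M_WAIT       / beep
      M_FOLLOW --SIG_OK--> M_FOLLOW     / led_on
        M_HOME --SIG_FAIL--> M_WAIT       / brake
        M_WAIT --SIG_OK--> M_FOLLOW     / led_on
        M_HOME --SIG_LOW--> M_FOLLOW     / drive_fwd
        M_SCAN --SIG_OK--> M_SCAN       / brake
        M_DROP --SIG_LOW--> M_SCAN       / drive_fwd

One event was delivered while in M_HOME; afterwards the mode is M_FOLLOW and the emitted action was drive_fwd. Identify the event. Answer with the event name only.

try SIG_OK: (M_HOME, SIG_OK) → (M_WAIT, drive_fwd)
try SIG_LOW: (M_HOME, SIG_LOW) → (M_FOLLOW, drive_fwd)  ← matches
try SIG_FAIL: (M_HOME, SIG_FAIL) → (M_WAIT, brake)
try SIG_FAR: (M_HOME, SIG_FAR) → (M_SCAN, close_gripper)
try SIG_FULL: (M_HOME, SIG_FULL) → (M_DROP, led_on)

SIG_LOW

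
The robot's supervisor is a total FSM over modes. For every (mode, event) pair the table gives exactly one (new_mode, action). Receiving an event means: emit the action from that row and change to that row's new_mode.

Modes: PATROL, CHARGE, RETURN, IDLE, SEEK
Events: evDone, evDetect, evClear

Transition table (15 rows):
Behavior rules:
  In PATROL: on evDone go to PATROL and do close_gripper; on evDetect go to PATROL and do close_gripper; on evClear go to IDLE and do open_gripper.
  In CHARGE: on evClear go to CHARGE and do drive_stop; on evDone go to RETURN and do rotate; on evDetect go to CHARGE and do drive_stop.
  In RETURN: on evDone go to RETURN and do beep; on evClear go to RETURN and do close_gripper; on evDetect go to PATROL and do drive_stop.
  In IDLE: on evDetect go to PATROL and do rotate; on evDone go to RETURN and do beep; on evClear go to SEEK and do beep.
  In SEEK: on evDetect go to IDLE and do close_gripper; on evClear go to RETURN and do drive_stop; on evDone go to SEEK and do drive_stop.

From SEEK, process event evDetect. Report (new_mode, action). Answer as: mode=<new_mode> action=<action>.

mode=IDLE action=close_gripper

current mode = SEEK; filter table to that mode:
  (SEEK, evDetect) → (IDLE, close_gripper)  ← event matches
  (SEEK, evClear) → (RETURN, drive_stop)
  (SEEK, evDone) → (SEEK, drive_stop)
event = evDetect selects (IDLE, close_gripper)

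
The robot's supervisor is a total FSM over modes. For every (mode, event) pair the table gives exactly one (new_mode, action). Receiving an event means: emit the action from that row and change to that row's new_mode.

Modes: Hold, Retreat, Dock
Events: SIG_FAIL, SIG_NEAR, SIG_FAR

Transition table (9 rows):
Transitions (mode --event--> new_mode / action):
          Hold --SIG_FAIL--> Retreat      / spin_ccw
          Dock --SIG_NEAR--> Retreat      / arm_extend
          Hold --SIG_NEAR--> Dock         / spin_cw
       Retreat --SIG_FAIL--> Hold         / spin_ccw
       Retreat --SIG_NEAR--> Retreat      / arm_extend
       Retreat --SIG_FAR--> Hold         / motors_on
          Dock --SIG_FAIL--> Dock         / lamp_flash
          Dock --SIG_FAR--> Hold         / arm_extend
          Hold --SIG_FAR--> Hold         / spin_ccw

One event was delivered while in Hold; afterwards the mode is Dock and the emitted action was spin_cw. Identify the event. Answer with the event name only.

try SIG_FAIL: (Hold, SIG_FAIL) → (Retreat, spin_ccw)
try SIG_NEAR: (Hold, SIG_NEAR) → (Dock, spin_cw)  ← matches
try SIG_FAR: (Hold, SIG_FAR) → (Hold, spin_ccw)

SIG_NEAR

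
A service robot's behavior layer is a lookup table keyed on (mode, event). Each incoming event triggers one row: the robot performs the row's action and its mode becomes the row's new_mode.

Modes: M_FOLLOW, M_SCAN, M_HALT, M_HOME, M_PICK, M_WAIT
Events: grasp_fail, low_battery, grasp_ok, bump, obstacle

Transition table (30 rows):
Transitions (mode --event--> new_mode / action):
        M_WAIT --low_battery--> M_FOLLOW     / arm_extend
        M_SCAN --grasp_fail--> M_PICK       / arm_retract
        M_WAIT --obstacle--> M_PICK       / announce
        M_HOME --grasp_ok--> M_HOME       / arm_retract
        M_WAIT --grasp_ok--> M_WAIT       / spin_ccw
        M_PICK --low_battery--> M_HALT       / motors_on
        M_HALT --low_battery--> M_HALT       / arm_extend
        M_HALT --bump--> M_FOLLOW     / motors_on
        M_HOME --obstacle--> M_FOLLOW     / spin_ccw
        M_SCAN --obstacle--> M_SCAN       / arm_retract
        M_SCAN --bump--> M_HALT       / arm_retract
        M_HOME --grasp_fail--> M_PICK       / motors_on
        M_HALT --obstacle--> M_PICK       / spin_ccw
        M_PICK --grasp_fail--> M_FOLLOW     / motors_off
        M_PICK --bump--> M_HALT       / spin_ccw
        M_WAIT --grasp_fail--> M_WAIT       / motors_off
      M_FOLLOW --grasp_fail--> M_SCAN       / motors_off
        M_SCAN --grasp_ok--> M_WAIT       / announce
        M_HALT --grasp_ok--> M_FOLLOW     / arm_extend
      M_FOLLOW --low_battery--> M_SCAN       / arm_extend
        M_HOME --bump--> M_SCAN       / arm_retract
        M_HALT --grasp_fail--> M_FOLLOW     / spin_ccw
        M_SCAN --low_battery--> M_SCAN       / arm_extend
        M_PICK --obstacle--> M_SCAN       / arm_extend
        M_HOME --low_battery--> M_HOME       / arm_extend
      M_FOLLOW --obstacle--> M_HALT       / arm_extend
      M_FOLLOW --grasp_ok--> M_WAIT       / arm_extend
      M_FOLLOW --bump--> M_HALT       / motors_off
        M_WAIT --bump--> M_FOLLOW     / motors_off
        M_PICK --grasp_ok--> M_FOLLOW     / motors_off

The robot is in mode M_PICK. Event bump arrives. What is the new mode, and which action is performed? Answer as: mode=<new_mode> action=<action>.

current mode = M_PICK; filter table to that mode:
  (M_PICK, low_battery) → (M_HALT, motors_on)
  (M_PICK, grasp_fail) → (M_FOLLOW, motors_off)
  (M_PICK, bump) → (M_HALT, spin_ccw)  ← event matches
  (M_PICK, obstacle) → (M_SCAN, arm_extend)
  (M_PICK, grasp_ok) → (M_FOLLOW, motors_off)
event = bump selects (M_HALT, spin_ccw)

mode=M_HALT action=spin_ccw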